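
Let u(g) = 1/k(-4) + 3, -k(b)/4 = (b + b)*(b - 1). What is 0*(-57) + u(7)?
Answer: 479/160 ≈ 2.9938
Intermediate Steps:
k(b) = -8*b*(-1 + b) (k(b) = -4*(b + b)*(b - 1) = -4*2*b*(-1 + b) = -8*b*(-1 + b))
u(g) = 479/160 (u(g) = 1/(8*(-4)*(1 - 1*(-4))) + 3 = 1/(8*(-4)*(1 + 4)) + 3 = 1/(8*(-4)*5) + 3 = 1/(-160) + 3 = -1/160 + 3 = 479/160)
0*(-57) + u(7) = 0*(-57) + 479/160 = 0 + 479/160 = 479/160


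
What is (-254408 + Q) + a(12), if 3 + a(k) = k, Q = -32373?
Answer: -286772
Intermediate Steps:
a(k) = -3 + k
(-254408 + Q) + a(12) = (-254408 - 32373) + (-3 + 12) = -286781 + 9 = -286772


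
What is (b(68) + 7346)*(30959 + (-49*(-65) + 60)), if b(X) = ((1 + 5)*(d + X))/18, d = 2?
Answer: 756182032/3 ≈ 2.5206e+8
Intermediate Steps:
b(X) = 2/3 + X/3 (b(X) = ((1 + 5)*(2 + X))/18 = (6*(2 + X))*(1/18) = (12 + 6*X)*(1/18) = 2/3 + X/3)
(b(68) + 7346)*(30959 + (-49*(-65) + 60)) = ((2/3 + (1/3)*68) + 7346)*(30959 + (-49*(-65) + 60)) = ((2/3 + 68/3) + 7346)*(30959 + (3185 + 60)) = (70/3 + 7346)*(30959 + 3245) = (22108/3)*34204 = 756182032/3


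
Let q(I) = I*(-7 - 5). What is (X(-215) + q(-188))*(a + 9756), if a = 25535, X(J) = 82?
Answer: 82510358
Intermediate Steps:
q(I) = -12*I (q(I) = I*(-12) = -12*I)
(X(-215) + q(-188))*(a + 9756) = (82 - 12*(-188))*(25535 + 9756) = (82 + 2256)*35291 = 2338*35291 = 82510358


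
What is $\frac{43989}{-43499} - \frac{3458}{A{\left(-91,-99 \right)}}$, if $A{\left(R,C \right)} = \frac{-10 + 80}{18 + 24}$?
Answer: $- \frac{451478571}{217495} \approx -2075.8$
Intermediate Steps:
$A{\left(R,C \right)} = \frac{5}{3}$ ($A{\left(R,C \right)} = \frac{70}{42} = 70 \cdot \frac{1}{42} = \frac{5}{3}$)
$\frac{43989}{-43499} - \frac{3458}{A{\left(-91,-99 \right)}} = \frac{43989}{-43499} - \frac{3458}{\frac{5}{3}} = 43989 \left(- \frac{1}{43499}\right) - \frac{10374}{5} = - \frac{43989}{43499} - \frac{10374}{5} = - \frac{451478571}{217495}$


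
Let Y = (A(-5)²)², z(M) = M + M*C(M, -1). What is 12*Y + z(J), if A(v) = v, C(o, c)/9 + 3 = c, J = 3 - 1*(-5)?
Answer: 7220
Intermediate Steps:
J = 8 (J = 3 + 5 = 8)
C(o, c) = -27 + 9*c
z(M) = -35*M (z(M) = M + M*(-27 + 9*(-1)) = M + M*(-27 - 9) = M + M*(-36) = M - 36*M = -35*M)
Y = 625 (Y = ((-5)²)² = 25² = 625)
12*Y + z(J) = 12*625 - 35*8 = 7500 - 280 = 7220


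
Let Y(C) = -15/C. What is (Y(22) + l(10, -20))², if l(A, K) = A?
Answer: 42025/484 ≈ 86.828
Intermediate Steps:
(Y(22) + l(10, -20))² = (-15/22 + 10)² = (205/22)² = 42025/484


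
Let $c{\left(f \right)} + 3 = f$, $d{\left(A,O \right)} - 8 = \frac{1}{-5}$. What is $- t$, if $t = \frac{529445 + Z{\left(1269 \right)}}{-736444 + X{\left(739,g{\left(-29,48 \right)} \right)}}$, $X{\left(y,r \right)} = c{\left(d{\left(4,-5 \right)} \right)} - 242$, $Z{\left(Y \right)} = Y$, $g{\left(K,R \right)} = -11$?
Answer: $\frac{1326785}{1841703} \approx 0.72041$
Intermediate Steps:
$d{\left(A,O \right)} = \frac{39}{5}$ ($d{\left(A,O \right)} = 8 + \frac{1}{-5} = 8 - \frac{1}{5} = \frac{39}{5}$)
$c{\left(f \right)} = -3 + f$
$X{\left(y,r \right)} = - \frac{1186}{5}$ ($X{\left(y,r \right)} = \left(-3 + \frac{39}{5}\right) - 242 = \frac{24}{5} - 242 = - \frac{1186}{5}$)
$t = - \frac{1326785}{1841703}$ ($t = \frac{529445 + 1269}{-736444 - \frac{1186}{5}} = \frac{530714}{- \frac{3683406}{5}} = 530714 \left(- \frac{5}{3683406}\right) = - \frac{1326785}{1841703} \approx -0.72041$)
$- t = \left(-1\right) \left(- \frac{1326785}{1841703}\right) = \frac{1326785}{1841703}$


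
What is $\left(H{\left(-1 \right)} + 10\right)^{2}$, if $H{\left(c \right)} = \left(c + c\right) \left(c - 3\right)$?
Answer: $324$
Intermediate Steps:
$H{\left(c \right)} = 2 c \left(-3 + c\right)$
$\left(H{\left(-1 \right)} + 10\right)^{2} = \left(2 \left(-1\right) \left(-3 - 1\right) + 10\right)^{2} = \left(2 \left(-1\right) \left(-4\right) + 10\right)^{2} = \left(8 + 10\right)^{2} = 18^{2} = 324$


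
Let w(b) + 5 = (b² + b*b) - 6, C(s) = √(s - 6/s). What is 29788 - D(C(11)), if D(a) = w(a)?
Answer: 327559/11 ≈ 29778.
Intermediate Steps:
w(b) = -11 + 2*b² (w(b) = -5 + ((b² + b*b) - 6) = -5 + ((b² + b²) - 6) = -5 + (2*b² - 6) = -5 + (-6 + 2*b²) = -11 + 2*b²)
D(a) = -11 + 2*a²
29788 - D(C(11)) = 29788 - (-11 + 2*(√(11 - 6/11))²) = 29788 - (-11 + 2*(√(115/11))²) = 29788 - (-11 + 2*(√1265/11)²) = 29788 - (-11 + 2*(115/11)) = 29788 - (-11 + 230/11) = 29788 - 1*109/11 = 29788 - 109/11 = 327559/11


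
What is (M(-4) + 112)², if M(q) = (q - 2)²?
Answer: 21904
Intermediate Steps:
M(q) = (-2 + q)²
(M(-4) + 112)² = ((-2 - 4)² + 112)² = ((-6)² + 112)² = (36 + 112)² = 148² = 21904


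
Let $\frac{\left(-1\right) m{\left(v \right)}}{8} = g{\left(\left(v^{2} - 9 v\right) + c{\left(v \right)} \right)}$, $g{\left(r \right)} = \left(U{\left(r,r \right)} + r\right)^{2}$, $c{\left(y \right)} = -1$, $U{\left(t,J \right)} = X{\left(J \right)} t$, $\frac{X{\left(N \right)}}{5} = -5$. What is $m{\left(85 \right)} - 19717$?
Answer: $-192239701765$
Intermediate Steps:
$X{\left(N \right)} = -25$ ($X{\left(N \right)} = 5 \left(-5\right) = -25$)
$U{\left(t,J \right)} = - 25 t$
$g{\left(r \right)} = 576 r^{2}$ ($g{\left(r \right)} = \left(- 25 r + r\right)^{2} = \left(- 24 r\right)^{2} = 576 r^{2}$)
$m{\left(v \right)} = - 4608 \left(-1 + v^{2} - 9 v\right)^{2}$ ($m{\left(v \right)} = - 8 \cdot 576 \left(\left(v^{2} - 9 v\right) - 1\right)^{2} = - 8 \cdot 576 \left(-1 + v^{2} - 9 v\right)^{2} = - 4608 \left(-1 + v^{2} - 9 v\right)^{2}$)
$m{\left(85 \right)} - 19717 = - 4608 \left(1 - 85^{2} + 9 \cdot 85\right)^{2} - 19717 = - 4608 \left(1 - 7225 + 765\right)^{2} - 19717 = - 4608 \left(-6459\right)^{2} - 19717 = \left(-4608\right) 41718681 - 19717 = -192239682048 - 19717 = -192239701765$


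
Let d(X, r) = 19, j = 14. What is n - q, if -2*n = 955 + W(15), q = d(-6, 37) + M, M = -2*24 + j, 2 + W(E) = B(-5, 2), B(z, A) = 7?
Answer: -465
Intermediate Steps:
W(E) = 5 (W(E) = -2 + 7 = 5)
M = -34 (M = -2*24 + 14 = -48 + 14 = -34)
q = -15 (q = 19 - 34 = -15)
n = -480 (n = -(955 + 5)/2 = -½*960 = -480)
n - q = -480 - 1*(-15) = -480 + 15 = -465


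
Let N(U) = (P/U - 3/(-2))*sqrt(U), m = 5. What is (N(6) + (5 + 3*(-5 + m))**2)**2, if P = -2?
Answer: 3799/6 + 175*sqrt(6)/3 ≈ 776.05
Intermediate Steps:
N(U) = sqrt(U)*(3/2 - 2/U) (N(U) = (-2/U - 3/(-2))*sqrt(U) = (-2/U - 3*(-1/2))*sqrt(U) = (-2/U + 3/2)*sqrt(U) = (3/2 - 2/U)*sqrt(U) = sqrt(U)*(3/2 - 2/U))
(N(6) + (5 + 3*(-5 + m))**2)**2 = ((-4 + 3*6)/(2*sqrt(6)) + (5 + 3*(-5 + 5))**2)**2 = ((sqrt(6)/6)*(-4 + 18)/2 + (5 + 3*0)**2)**2 = ((1/2)*(sqrt(6)/6)*14 + (5 + 0)**2)**2 = (7*sqrt(6)/6 + 5**2)**2 = (7*sqrt(6)/6 + 25)**2 = (25 + 7*sqrt(6)/6)**2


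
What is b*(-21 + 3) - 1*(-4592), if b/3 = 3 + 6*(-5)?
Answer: 6050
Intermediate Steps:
b = -81 (b = 3*(3 + 6*(-5)) = 3*(3 - 30) = 3*(-27) = -81)
b*(-21 + 3) - 1*(-4592) = -81*(-21 + 3) - 1*(-4592) = -81*(-18) + 4592 = 1458 + 4592 = 6050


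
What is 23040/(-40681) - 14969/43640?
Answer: -1614419489/1775318840 ≈ -0.90937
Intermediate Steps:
23040/(-40681) - 14969/43640 = 23040*(-1/40681) - 14969*1/43640 = -23040/40681 - 14969/43640 = -1614419489/1775318840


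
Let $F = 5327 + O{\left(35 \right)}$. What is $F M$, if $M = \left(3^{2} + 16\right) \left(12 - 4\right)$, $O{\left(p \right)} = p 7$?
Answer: $1114400$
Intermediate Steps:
$O{\left(p \right)} = 7 p$
$M = 200$ ($M = \left(9 + 16\right) 8 = 25 \cdot 8 = 200$)
$F = 5572$ ($F = 5327 + 7 \cdot 35 = 5327 + 245 = 5572$)
$F M = 5572 \cdot 200 = 1114400$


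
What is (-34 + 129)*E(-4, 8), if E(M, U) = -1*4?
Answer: -380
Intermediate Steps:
E(M, U) = -4
(-34 + 129)*E(-4, 8) = (-34 + 129)*(-4) = 95*(-4) = -380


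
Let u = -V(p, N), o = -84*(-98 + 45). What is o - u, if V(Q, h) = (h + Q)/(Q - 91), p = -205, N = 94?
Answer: 35619/8 ≈ 4452.4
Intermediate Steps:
o = 4452 (o = -84*(-53) = 4452)
V(Q, h) = (Q + h)/(-91 + Q)
u = -3/8 (u = -(-205 + 94)/(-91 - 205) = -(-111)/(-296) = -(-1)*(-111)/296 = -1*3/8 = -3/8 ≈ -0.37500)
o - u = 4452 - 1*(-3/8) = 4452 + 3/8 = 35619/8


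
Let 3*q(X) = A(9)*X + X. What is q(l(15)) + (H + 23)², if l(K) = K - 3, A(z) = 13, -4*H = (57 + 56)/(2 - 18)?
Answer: 2741601/4096 ≈ 669.34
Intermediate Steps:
H = 113/64 (H = -(57 + 56)/(4*(2 - 18)) = -113/(4*(-16)) = -113*(-1)/(4*16) = -¼*(-113/16) = 113/64 ≈ 1.7656)
l(K) = -3 + K
q(X) = 14*X/3 (q(X) = (13*X + X)/3 = (14*X)/3 = 14*X/3)
q(l(15)) + (H + 23)² = 14*(-3 + 15)/3 + (113/64 + 23)² = (14/3)*12 + (1585/64)² = 56 + 2512225/4096 = 2741601/4096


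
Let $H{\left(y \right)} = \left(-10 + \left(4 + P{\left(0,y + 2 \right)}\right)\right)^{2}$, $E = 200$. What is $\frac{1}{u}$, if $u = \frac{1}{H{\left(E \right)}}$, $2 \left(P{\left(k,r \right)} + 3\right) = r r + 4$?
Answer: $415956025$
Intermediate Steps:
$P{\left(k,r \right)} = -1 + \frac{r^{2}}{2}$ ($P{\left(k,r \right)} = -3 + \frac{r r + 4}{2} = -3 + \frac{r^{2} + 4}{2} = -3 + \frac{4 + r^{2}}{2} = -3 + \left(2 + \frac{r^{2}}{2}\right) = -1 + \frac{r^{2}}{2}$)
$H{\left(y \right)} = \left(-7 + \frac{\left(2 + y\right)^{2}}{2}\right)^{2}$ ($H{\left(y \right)} = \left(-10 + \left(4 + \left(-1 + \frac{\left(y + 2\right)^{2}}{2}\right)\right)\right)^{2} = \left(-10 + \left(4 + \left(-1 + \frac{\left(2 + y\right)^{2}}{2}\right)\right)\right)^{2} = \left(-10 + \left(3 + \frac{\left(2 + y\right)^{2}}{2}\right)\right)^{2} = \left(-7 + \frac{\left(2 + y\right)^{2}}{2}\right)^{2}$)
$u = \frac{1}{415956025}$ ($u = \frac{1}{\frac{1}{4} \left(-14 + \left(2 + 200\right)^{2}\right)^{2}} = \frac{1}{\frac{1}{4} \left(-14 + 202^{2}\right)^{2}} = \frac{1}{\frac{1}{4} \left(-14 + 40804\right)^{2}} = \frac{1}{\frac{1}{4} \cdot 40790^{2}} = \frac{1}{\frac{1}{4} \cdot 1663824100} = \frac{1}{415956025} \approx 2.4041 \cdot 10^{-9}$)
$\frac{1}{u} = \frac{1}{\frac{1}{415956025}} = 415956025$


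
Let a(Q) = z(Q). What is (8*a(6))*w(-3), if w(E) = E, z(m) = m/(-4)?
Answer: 36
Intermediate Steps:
z(m) = -m/4 (z(m) = m*(-¼) = -m/4)
a(Q) = -Q/4
(8*a(6))*w(-3) = (8*(-¼*6))*(-3) = (8*(-3/2))*(-3) = -12*(-3) = 36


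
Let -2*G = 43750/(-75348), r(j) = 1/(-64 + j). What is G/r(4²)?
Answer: -12500/897 ≈ -13.935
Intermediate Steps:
G = 3125/10764 (G = -21875/(-75348) = -21875*(-1)/75348 = -½*(-3125/5382) = 3125/10764 ≈ 0.29032)
G/r(4²) = 3125/(10764*(1/(-64 + 4²))) = 3125/(10764*(1/(-64 + 16))) = 3125/(10764*(1/(-48))) = 3125/(10764*(-1/48)) = (3125/10764)*(-48) = -12500/897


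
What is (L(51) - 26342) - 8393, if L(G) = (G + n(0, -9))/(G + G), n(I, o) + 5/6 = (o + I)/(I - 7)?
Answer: -148802579/4284 ≈ -34735.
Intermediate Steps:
n(I, o) = -⅚ + (I + o)/(-7 + I) (n(I, o) = -⅚ + (o + I)/(I - 7) = -⅚ + (I + o)/(-7 + I))
L(G) = (19/42 + G)/(2*G) (L(G) = (G + (35 + 0 + 6*(-9))/(6*(-7 + 0)))/(G + G) = (G + (⅙)*(35 + 0 - 54)/(-7))/((2*G)) = (G + (⅙)*(-⅐)*(-19))*(1/(2*G)) = (G + 19/42)*(1/(2*G)) = (19/42 + G)*(1/(2*G)) = (19/42 + G)/(2*G))
(L(51) - 26342) - 8393 = ((1/84)*(19 + 42*51)/51 - 26342) - 8393 = ((1/84)*(1/51)*(19 + 2142) - 26342) - 8393 = ((1/84)*(1/51)*2161 - 26342) - 8393 = (2161/4284 - 26342) - 8393 = -112846967/4284 - 8393 = -148802579/4284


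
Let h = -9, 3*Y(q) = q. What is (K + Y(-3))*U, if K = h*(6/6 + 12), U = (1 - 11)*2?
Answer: 2360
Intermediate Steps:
Y(q) = q/3
U = -20 (U = -10*2 = -20)
K = -117 (K = -9*(6/6 + 12) = -9*(6*(⅙) + 12) = -9*(1 + 12) = -9*13 = -117)
(K + Y(-3))*U = (-117 + (⅓)*(-3))*(-20) = (-117 - 1)*(-20) = -118*(-20) = 2360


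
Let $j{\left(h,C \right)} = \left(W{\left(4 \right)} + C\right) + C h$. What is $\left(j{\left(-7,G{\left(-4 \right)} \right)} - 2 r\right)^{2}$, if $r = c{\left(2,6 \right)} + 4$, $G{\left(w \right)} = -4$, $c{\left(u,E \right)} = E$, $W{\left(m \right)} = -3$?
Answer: $1$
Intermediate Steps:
$r = 10$ ($r = 6 + 4 = 10$)
$j{\left(h,C \right)} = -3 + C + C h$ ($j{\left(h,C \right)} = \left(-3 + C\right) + C h = -3 + C + C h$)
$\left(j{\left(-7,G{\left(-4 \right)} \right)} - 2 r\right)^{2} = \left(\left(-3 - 4 - -28\right) - 20\right)^{2} = \left(\left(-3 - 4 + 28\right) - 20\right)^{2} = \left(21 - 20\right)^{2} = 1^{2} = 1$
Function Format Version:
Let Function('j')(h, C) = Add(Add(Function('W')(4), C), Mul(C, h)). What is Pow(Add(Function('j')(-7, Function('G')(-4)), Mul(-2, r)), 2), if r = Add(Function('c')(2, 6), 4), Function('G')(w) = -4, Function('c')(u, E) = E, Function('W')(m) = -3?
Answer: 1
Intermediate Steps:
r = 10 (r = Add(6, 4) = 10)
Function('j')(h, C) = Add(-3, C, Mul(C, h)) (Function('j')(h, C) = Add(Add(-3, C), Mul(C, h)) = Add(-3, C, Mul(C, h)))
Pow(Add(Function('j')(-7, Function('G')(-4)), Mul(-2, r)), 2) = Pow(Add(Add(-3, -4, Mul(-4, -7)), Mul(-2, 10)), 2) = Pow(Add(Add(-3, -4, 28), -20), 2) = Pow(Add(21, -20), 2) = Pow(1, 2) = 1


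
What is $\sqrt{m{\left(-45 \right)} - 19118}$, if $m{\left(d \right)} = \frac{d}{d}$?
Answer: $i \sqrt{19117} \approx 138.26 i$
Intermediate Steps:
$m{\left(d \right)} = 1$
$\sqrt{m{\left(-45 \right)} - 19118} = \sqrt{1 - 19118} = \sqrt{-19117} = i \sqrt{19117}$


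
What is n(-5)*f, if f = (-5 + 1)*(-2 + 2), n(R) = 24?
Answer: 0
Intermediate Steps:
f = 0 (f = -4*0 = 0)
n(-5)*f = 24*0 = 0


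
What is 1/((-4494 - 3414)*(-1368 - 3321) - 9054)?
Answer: 1/37071558 ≈ 2.6975e-8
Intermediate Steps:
1/((-4494 - 3414)*(-1368 - 3321) - 9054) = 1/(-7908*(-4689) - 9054) = 1/(37080612 - 9054) = 1/37071558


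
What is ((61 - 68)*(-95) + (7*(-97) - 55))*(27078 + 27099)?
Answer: -3738213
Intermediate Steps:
((61 - 68)*(-95) + (7*(-97) - 55))*(27078 + 27099) = (-7*(-95) + (-679 - 55))*54177 = (665 - 734)*54177 = -69*54177 = -3738213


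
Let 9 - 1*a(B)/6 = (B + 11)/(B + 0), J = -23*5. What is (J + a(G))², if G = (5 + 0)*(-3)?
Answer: 97969/25 ≈ 3918.8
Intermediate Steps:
J = -115
G = -15 (G = 5*(-3) = -15)
a(B) = 54 - 6*(11 + B)/B (a(B) = 54 - 6*(B + 11)/(B + 0) = 54 - 6*(11 + B)/B)
(J + a(G))² = (-115 + (48 - 66/(-15)))² = (-115 + (48 - 66*(-1/15)))² = (-115 + (48 + 22/5))² = (-115 + 262/5)² = (-313/5)² = 97969/25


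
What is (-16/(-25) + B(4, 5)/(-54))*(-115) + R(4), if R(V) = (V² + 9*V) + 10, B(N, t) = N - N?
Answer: -58/5 ≈ -11.600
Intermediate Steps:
B(N, t) = 0
R(V) = 10 + V² + 9*V
(-16/(-25) + B(4, 5)/(-54))*(-115) + R(4) = (-16/(-25) + 0/(-54))*(-115) + (10 + 4² + 9*4) = (-16*(-1/25) + 0*(-1/54))*(-115) + (10 + 16 + 36) = (16/25 + 0)*(-115) + 62 = (16/25)*(-115) + 62 = -368/5 + 62 = -58/5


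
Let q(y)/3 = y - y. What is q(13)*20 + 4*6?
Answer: 24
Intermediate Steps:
q(y) = 0 (q(y) = 3*(y - y) = 3*0 = 0)
q(13)*20 + 4*6 = 0*20 + 4*6 = 0 + 24 = 24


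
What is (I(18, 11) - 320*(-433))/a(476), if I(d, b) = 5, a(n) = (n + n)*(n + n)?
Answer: 19795/129472 ≈ 0.15289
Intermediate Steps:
a(n) = 4*n² (a(n) = (2*n)*(2*n) = 4*n²)
(I(18, 11) - 320*(-433))/a(476) = (5 - 320*(-433))/((4*476²)) = (5 + 138560)/((4*226576)) = 138565/906304 = 138565*(1/906304) = 19795/129472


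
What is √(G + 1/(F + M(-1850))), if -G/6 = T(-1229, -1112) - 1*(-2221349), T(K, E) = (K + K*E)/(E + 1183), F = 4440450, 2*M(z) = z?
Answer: I*√53427082002420430144879/63041255 ≈ 3666.5*I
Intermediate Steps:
M(z) = z/2
T(K, E) = (K + E*K)/(1183 + E)
G = -954487188/71 (G = -6*(-1229*(1 - 1112)/(1183 - 1112) - 1*(-2221349)) = -6*(-1229*(-1111)/71 + 2221349) = -6*(-1229*1/71*(-1111) + 2221349) = -6*(1365419/71 + 2221349) = -6*159081198/71 = -954487188/71 ≈ -1.3443e+7)
√(G + 1/(F + M(-1850))) = √(-954487188/71 + 1/(4440450 + (½)*(-1850))) = √(-954487188/71 + 1/(4440450 - 925)) = √(-954487188/71 + 1/4439525) = √(-4237469733305629/315206275) = I*√53427082002420430144879/63041255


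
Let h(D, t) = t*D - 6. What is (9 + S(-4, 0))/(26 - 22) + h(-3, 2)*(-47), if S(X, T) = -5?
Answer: 565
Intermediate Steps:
h(D, t) = -6 + D*t (h(D, t) = D*t - 6 = -6 + D*t)
(9 + S(-4, 0))/(26 - 22) + h(-3, 2)*(-47) = (9 - 5)/(26 - 22) + (-6 - 3*2)*(-47) = 4/4 + (-6 - 6)*(-47) = 4*(¼) - 12*(-47) = 1 + 564 = 565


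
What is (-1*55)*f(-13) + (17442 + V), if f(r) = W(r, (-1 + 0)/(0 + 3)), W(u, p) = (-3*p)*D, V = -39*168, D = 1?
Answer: 10835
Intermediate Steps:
V = -6552
W(u, p) = -3*p (W(u, p) = -3*p*1 = -3*p)
f(r) = 1 (f(r) = -3*(-1 + 0)/(0 + 3) = -(-3)/3 = -3*(-⅓) = 1)
(-1*55)*f(-13) + (17442 + V) = -1*55*1 + (17442 - 6552) = -55*1 + 10890 = -55 + 10890 = 10835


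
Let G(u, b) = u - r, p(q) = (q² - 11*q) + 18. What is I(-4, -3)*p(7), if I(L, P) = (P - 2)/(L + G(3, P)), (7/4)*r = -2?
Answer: 350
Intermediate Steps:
r = -8/7 (r = (4/7)*(-2) = -8/7 ≈ -1.1429)
p(q) = 18 + q² - 11*q
G(u, b) = 8/7 + u (G(u, b) = u - 1*(-8/7) = u + 8/7 = 8/7 + u)
I(L, P) = (-2 + P)/(29/7 + L) (I(L, P) = (P - 2)/(L + (8/7 + 3)) = (-2 + P)/(L + 29/7) = (-2 + P)/(29/7 + L))
I(-4, -3)*p(7) = (7*(-2 - 3)/(29 + 7*(-4)))*(18 + 7² - 11*7) = (7*(-5)/(29 - 28))*(18 + 49 - 77) = (7*(-5)/1)*(-10) = (7*1*(-5))*(-10) = -35*(-10) = 350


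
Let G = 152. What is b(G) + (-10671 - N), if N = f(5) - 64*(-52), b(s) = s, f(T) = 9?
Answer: -13856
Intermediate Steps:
N = 3337 (N = 9 - 64*(-52) = 9 + 3328 = 3337)
b(G) + (-10671 - N) = 152 + (-10671 - 1*3337) = 152 + (-10671 - 3337) = 152 - 14008 = -13856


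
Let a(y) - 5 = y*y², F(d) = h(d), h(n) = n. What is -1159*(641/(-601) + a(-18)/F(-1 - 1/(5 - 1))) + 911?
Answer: -16228945022/3005 ≈ -5.4006e+6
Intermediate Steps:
F(d) = d
a(y) = 5 + y³ (a(y) = 5 + y*y² = 5 + y³)
-1159*(641/(-601) + a(-18)/F(-1 - 1/(5 - 1))) + 911 = -1159*(641/(-601) + (5 + (-18)³)/(-1 - 1/(5 - 1))) + 911 = -1159*(641*(-1/601) + (5 - 5832)/(-1 - 1/4)) + 911 = -1159*(-641/601 - 5827/(-1 - 1*¼)) + 911 = -1159*(-641/601 - 5827/(-1 - ¼)) + 911 = -1159*(-641/601 - 5827/(-5/4)) + 911 = -1159*(-641/601 - 5827*(-⅘)) + 911 = -1159*(-641/601 + 23308/5) + 911 = -1159*14004903/3005 + 911 = -16231682577/3005 + 911 = -16228945022/3005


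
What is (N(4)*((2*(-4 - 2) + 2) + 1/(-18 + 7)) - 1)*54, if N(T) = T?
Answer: -24570/11 ≈ -2233.6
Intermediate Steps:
(N(4)*((2*(-4 - 2) + 2) + 1/(-18 + 7)) - 1)*54 = (4*((2*(-4 - 2) + 2) + 1/(-18 + 7)) - 1)*54 = (4*((2*(-6) + 2) + 1/(-11)) - 1)*54 = (4*((-12 + 2) - 1/11) - 1)*54 = (4*(-10 - 1/11) - 1)*54 = (4*(-111/11) - 1)*54 = (-444/11 - 1)*54 = -455/11*54 = -24570/11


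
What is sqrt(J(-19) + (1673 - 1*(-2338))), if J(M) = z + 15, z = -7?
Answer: sqrt(4019) ≈ 63.396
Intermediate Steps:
J(M) = 8 (J(M) = -7 + 15 = 8)
sqrt(J(-19) + (1673 - 1*(-2338))) = sqrt(8 + (1673 - 1*(-2338))) = sqrt(8 + (1673 + 2338)) = sqrt(8 + 4011) = sqrt(4019)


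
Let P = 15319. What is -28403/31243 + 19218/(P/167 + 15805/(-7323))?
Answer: 365588338414964/1711204135643 ≈ 213.64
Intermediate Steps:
-28403/31243 + 19218/(P/167 + 15805/(-7323)) = -28403/31243 + 19218/(15319/167 + 15805/(-7323)) = -28403*1/31243 + 19218/(15319*(1/167) + 15805*(-1/7323)) = -28403/31243 + 19218/(15319/167 - 15805/7323) = -28403/31243 + 19218/(109541602/1222941) = -28403/31243 + 19218*(1222941/109541602) = -28403/31243 + 11751240069/54770801 = 365588338414964/1711204135643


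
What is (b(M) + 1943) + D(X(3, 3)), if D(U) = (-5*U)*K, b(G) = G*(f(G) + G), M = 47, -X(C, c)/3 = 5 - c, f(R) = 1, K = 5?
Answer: 4349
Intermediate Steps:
X(C, c) = -15 + 3*c (X(C, c) = -3*(5 - c) = -15 + 3*c)
b(G) = G*(1 + G)
D(U) = -25*U (D(U) = -5*U*5 = -25*U)
(b(M) + 1943) + D(X(3, 3)) = (47*(1 + 47) + 1943) - 25*(-15 + 3*3) = (47*48 + 1943) - 25*(-15 + 9) = (2256 + 1943) - 25*(-6) = 4199 + 150 = 4349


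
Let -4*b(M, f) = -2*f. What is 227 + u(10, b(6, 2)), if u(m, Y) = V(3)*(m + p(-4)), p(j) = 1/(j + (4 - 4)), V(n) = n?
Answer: 1025/4 ≈ 256.25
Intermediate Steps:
p(j) = 1/j (p(j) = 1/(j + 0) = 1/j)
b(M, f) = f/2 (b(M, f) = -(-1)*f/2 = f/2)
u(m, Y) = -3/4 + 3*m (u(m, Y) = 3*(m + 1/(-4)) = 3*(m - 1/4) = 3*(-1/4 + m) = -3/4 + 3*m)
227 + u(10, b(6, 2)) = 227 + (-3/4 + 3*10) = 227 + (-3/4 + 30) = 227 + 117/4 = 1025/4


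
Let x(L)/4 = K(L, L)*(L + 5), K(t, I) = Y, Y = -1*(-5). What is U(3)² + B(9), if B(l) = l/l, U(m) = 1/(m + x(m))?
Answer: 26570/26569 ≈ 1.0000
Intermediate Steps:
Y = 5
K(t, I) = 5
x(L) = 100 + 20*L (x(L) = 4*(5*(L + 5)) = 4*(5*(5 + L)) = 4*(25 + 5*L) = 100 + 20*L)
U(m) = 1/(100 + 21*m) (U(m) = 1/(m + (100 + 20*m)) = 1/(100 + 21*m))
B(l) = 1
U(3)² + B(9) = (1/(100 + 21*3))² + 1 = (1/(100 + 63))² + 1 = (1/163)² + 1 = 1/26569 + 1 = 26570/26569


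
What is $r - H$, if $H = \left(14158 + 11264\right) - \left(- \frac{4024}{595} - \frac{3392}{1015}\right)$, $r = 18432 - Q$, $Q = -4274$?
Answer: $- \frac{9407788}{3451} \approx -2726.1$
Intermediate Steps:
$r = 22706$ ($r = 18432 - -4274 = 18432 + 4274 = 22706$)
$H = \frac{87766194}{3451}$ ($H = 25422 - - \frac{34872}{3451} = 25422 + \left(\frac{4024}{595} + \frac{3392}{1015}\right) = 25422 + \frac{34872}{3451} = \frac{87766194}{3451} \approx 25432.0$)
$r - H = 22706 - \frac{87766194}{3451} = - \frac{9407788}{3451}$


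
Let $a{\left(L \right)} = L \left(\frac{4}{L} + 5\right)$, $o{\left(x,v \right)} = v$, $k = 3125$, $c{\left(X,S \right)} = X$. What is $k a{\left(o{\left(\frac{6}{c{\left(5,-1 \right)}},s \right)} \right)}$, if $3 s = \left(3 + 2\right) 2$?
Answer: $\frac{193750}{3} \approx 64583.0$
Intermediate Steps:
$s = \frac{10}{3}$ ($s = \frac{\left(3 + 2\right) 2}{3} = \frac{5 \cdot 2}{3} = \frac{1}{3} \cdot 10 = \frac{10}{3} \approx 3.3333$)
$a{\left(L \right)} = L \left(5 + \frac{4}{L}\right)$
$k a{\left(o{\left(\frac{6}{c{\left(5,-1 \right)}},s \right)} \right)} = 3125 \left(4 + 5 \cdot \frac{10}{3}\right) = 3125 \left(4 + \frac{50}{3}\right) = 3125 \cdot \frac{62}{3} = \frac{193750}{3}$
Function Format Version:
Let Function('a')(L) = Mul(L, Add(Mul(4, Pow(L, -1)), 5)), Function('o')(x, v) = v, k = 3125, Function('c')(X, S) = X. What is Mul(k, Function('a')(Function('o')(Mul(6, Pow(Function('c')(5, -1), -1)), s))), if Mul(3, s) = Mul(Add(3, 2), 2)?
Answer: Rational(193750, 3) ≈ 64583.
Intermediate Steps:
s = Rational(10, 3) (s = Mul(Rational(1, 3), Mul(Add(3, 2), 2)) = Mul(Rational(1, 3), Mul(5, 2)) = Mul(Rational(1, 3), 10) = Rational(10, 3) ≈ 3.3333)
Function('a')(L) = Mul(L, Add(5, Mul(4, Pow(L, -1))))
Mul(k, Function('a')(Function('o')(Mul(6, Pow(Function('c')(5, -1), -1)), s))) = Mul(3125, Add(4, Mul(5, Rational(10, 3)))) = Mul(3125, Add(4, Rational(50, 3))) = Mul(3125, Rational(62, 3)) = Rational(193750, 3)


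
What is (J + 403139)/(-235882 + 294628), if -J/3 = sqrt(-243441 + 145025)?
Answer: 403139/58746 - 2*I*sqrt(6151)/9791 ≈ 6.8624 - 0.01602*I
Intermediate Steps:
J = -12*I*sqrt(6151) (J = -3*sqrt(-243441 + 145025) = -12*I*sqrt(6151) ≈ -941.14*I)
(J + 403139)/(-235882 + 294628) = (-12*I*sqrt(6151) + 403139)/(-235882 + 294628) = (403139 - 12*I*sqrt(6151))/58746 = (403139 - 12*I*sqrt(6151))*(1/58746) = 403139/58746 - 2*I*sqrt(6151)/9791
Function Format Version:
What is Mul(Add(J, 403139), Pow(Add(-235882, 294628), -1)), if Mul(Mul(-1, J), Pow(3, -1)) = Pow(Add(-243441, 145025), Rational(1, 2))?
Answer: Add(Rational(403139, 58746), Mul(Rational(-2, 9791), I, Pow(6151, Rational(1, 2)))) ≈ Add(6.8624, Mul(-0.016020, I))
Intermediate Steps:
J = Mul(-12, I, Pow(6151, Rational(1, 2))) (J = Mul(-3, Pow(Add(-243441, 145025), Rational(1, 2))) = Mul(-3, Pow(-98416, Rational(1, 2))) = Mul(-3, Mul(4, I, Pow(6151, Rational(1, 2)))) = Mul(-12, I, Pow(6151, Rational(1, 2))) ≈ Mul(-941.14, I))
Mul(Add(J, 403139), Pow(Add(-235882, 294628), -1)) = Mul(Add(Mul(-12, I, Pow(6151, Rational(1, 2))), 403139), Pow(Add(-235882, 294628), -1)) = Mul(Add(403139, Mul(-12, I, Pow(6151, Rational(1, 2)))), Pow(58746, -1)) = Mul(Add(403139, Mul(-12, I, Pow(6151, Rational(1, 2)))), Rational(1, 58746)) = Add(Rational(403139, 58746), Mul(Rational(-2, 9791), I, Pow(6151, Rational(1, 2))))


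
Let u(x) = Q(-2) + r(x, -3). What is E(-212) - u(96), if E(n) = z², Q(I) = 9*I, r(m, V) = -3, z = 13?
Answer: 190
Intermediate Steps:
E(n) = 169 (E(n) = 13² = 169)
u(x) = -21 (u(x) = 9*(-2) - 3 = -18 - 3 = -21)
E(-212) - u(96) = 169 - 1*(-21) = 169 + 21 = 190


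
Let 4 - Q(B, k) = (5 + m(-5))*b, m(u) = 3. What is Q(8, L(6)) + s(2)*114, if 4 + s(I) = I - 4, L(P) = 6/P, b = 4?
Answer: -712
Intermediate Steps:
s(I) = -8 + I (s(I) = -4 + (I - 4) = -4 + (-4 + I) = -8 + I)
Q(B, k) = -28 (Q(B, k) = 4 - (5 + 3)*4 = 4 - 8*4 = 4 - 1*32 = 4 - 32 = -28)
Q(8, L(6)) + s(2)*114 = -28 + (-8 + 2)*114 = -28 - 6*114 = -28 - 684 = -712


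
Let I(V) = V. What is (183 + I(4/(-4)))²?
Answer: 33124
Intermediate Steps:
(183 + I(4/(-4)))² = (183 + 4/(-4))² = (183 + 4*(-¼))² = (183 - 1)² = 182² = 33124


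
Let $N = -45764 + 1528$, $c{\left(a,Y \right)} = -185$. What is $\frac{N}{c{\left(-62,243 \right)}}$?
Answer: $\frac{44236}{185} \approx 239.11$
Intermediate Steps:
$N = -44236$
$\frac{N}{c{\left(-62,243 \right)}} = - \frac{44236}{-185} = \left(-44236\right) \left(- \frac{1}{185}\right) = \frac{44236}{185}$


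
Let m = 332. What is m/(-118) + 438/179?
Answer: -3872/10561 ≈ -0.36663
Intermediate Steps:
m/(-118) + 438/179 = 332/(-118) + 438/179 = 332*(-1/118) + 438*(1/179) = -166/59 + 438/179 = -3872/10561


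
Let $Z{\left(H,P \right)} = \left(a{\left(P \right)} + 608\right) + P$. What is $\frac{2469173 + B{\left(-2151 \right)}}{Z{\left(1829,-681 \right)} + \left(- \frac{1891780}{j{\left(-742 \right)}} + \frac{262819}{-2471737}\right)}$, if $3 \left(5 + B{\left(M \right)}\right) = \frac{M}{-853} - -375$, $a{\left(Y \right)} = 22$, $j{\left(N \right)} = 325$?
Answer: $- \frac{169202752615035815}{402363262822493} \approx -420.52$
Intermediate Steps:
$B{\left(M \right)} = 120 - \frac{M}{2559}$ ($B{\left(M \right)} = -5 + \frac{\frac{M}{-853} - -375}{3} = -5 + \frac{M \left(- \frac{1}{853}\right) + 375}{3} = -5 + \frac{- \frac{M}{853} + 375}{3} = -5 + \frac{375 - \frac{M}{853}}{3} = -5 - \left(-125 + \frac{M}{2559}\right) = 120 - \frac{M}{2559}$)
$Z{\left(H,P \right)} = 630 + P$ ($Z{\left(H,P \right)} = \left(22 + 608\right) + P = 630 + P$)
$\frac{2469173 + B{\left(-2151 \right)}}{Z{\left(1829,-681 \right)} + \left(- \frac{1891780}{j{\left(-742 \right)}} + \frac{262819}{-2471737}\right)} = \frac{2469173 + \left(120 - - \frac{717}{853}\right)}{\left(630 - 681\right) + \left(- \frac{1891780}{325} + \frac{262819}{-2471737}\right)} = \frac{2469173 + \left(120 + \frac{717}{853}\right)}{-51 + \left(\left(-1891780\right) \frac{1}{325} + 262819 \left(- \frac{1}{2471737}\right)\right)} = \frac{2469173 + \frac{103077}{853}}{-51 - \frac{935213607607}{160662905}} = \frac{2106307646}{853 \left(-51 - \frac{935213607607}{160662905}\right)} = \frac{2106307646}{853 \left(- \frac{943407415762}{160662905}\right)} = \frac{2106307646}{853} \left(- \frac{160662905}{943407415762}\right) = - \frac{169202752615035815}{402363262822493}$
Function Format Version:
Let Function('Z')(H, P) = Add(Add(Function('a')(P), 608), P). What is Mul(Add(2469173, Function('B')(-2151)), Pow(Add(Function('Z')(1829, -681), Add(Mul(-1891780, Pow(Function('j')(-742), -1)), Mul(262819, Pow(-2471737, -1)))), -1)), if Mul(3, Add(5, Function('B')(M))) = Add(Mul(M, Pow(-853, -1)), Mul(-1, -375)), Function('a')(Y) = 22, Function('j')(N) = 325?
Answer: Rational(-169202752615035815, 402363262822493) ≈ -420.52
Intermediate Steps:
Function('B')(M) = Add(120, Mul(Rational(-1, 2559), M)) (Function('B')(M) = Add(-5, Mul(Rational(1, 3), Add(Mul(M, Pow(-853, -1)), Mul(-1, -375)))) = Add(-5, Mul(Rational(1, 3), Add(Mul(M, Rational(-1, 853)), 375))) = Add(-5, Mul(Rational(1, 3), Add(Mul(Rational(-1, 853), M), 375))) = Add(-5, Mul(Rational(1, 3), Add(375, Mul(Rational(-1, 853), M)))) = Add(-5, Add(125, Mul(Rational(-1, 2559), M))) = Add(120, Mul(Rational(-1, 2559), M)))
Function('Z')(H, P) = Add(630, P) (Function('Z')(H, P) = Add(Add(22, 608), P) = Add(630, P))
Mul(Add(2469173, Function('B')(-2151)), Pow(Add(Function('Z')(1829, -681), Add(Mul(-1891780, Pow(Function('j')(-742), -1)), Mul(262819, Pow(-2471737, -1)))), -1)) = Mul(Add(2469173, Add(120, Mul(Rational(-1, 2559), -2151))), Pow(Add(Add(630, -681), Add(Mul(-1891780, Pow(325, -1)), Mul(262819, Pow(-2471737, -1)))), -1)) = Mul(Add(2469173, Add(120, Rational(717, 853))), Pow(Add(-51, Add(Mul(-1891780, Rational(1, 325)), Mul(262819, Rational(-1, 2471737)))), -1)) = Mul(Add(2469173, Rational(103077, 853)), Pow(Add(-51, Add(Rational(-378356, 65), Rational(-262819, 2471737))), -1)) = Mul(Rational(2106307646, 853), Pow(Add(-51, Rational(-935213607607, 160662905)), -1)) = Mul(Rational(2106307646, 853), Pow(Rational(-943407415762, 160662905), -1)) = Mul(Rational(2106307646, 853), Rational(-160662905, 943407415762)) = Rational(-169202752615035815, 402363262822493)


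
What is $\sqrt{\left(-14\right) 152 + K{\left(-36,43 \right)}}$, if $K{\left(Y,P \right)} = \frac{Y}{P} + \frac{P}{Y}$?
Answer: $\frac{i \sqrt{141783427}}{258} \approx 46.152 i$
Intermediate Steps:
$K{\left(Y,P \right)} = \frac{P}{Y} + \frac{Y}{P}$
$\sqrt{\left(-14\right) 152 + K{\left(-36,43 \right)}} = \sqrt{\left(-14\right) 152 + \left(\frac{43}{-36} - \frac{36}{43}\right)} = \sqrt{-2128 + \left(43 \left(- \frac{1}{36}\right) - \frac{36}{43}\right)} = \sqrt{-2128 - \frac{3145}{1548}} = \sqrt{- \frac{3297289}{1548}} = \frac{i \sqrt{141783427}}{258}$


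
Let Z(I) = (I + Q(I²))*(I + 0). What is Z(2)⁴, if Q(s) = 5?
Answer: 38416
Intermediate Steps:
Z(I) = I*(5 + I) (Z(I) = (I + 5)*(I + 0) = (5 + I)*I = I*(5 + I))
Z(2)⁴ = (2*(5 + 2))⁴ = (2*7)⁴ = 14⁴ = 38416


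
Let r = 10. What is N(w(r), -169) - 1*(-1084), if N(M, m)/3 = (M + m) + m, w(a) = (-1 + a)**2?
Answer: 313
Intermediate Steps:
N(M, m) = 3*M + 6*m (N(M, m) = 3*((M + m) + m) = 3*(M + 2*m) = 3*M + 6*m)
N(w(r), -169) - 1*(-1084) = (3*(-1 + 10)**2 + 6*(-169)) - 1*(-1084) = (3*9**2 - 1014) + 1084 = (3*81 - 1014) + 1084 = (243 - 1014) + 1084 = -771 + 1084 = 313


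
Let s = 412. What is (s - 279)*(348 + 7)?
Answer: 47215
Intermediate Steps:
(s - 279)*(348 + 7) = (412 - 279)*(348 + 7) = 133*355 = 47215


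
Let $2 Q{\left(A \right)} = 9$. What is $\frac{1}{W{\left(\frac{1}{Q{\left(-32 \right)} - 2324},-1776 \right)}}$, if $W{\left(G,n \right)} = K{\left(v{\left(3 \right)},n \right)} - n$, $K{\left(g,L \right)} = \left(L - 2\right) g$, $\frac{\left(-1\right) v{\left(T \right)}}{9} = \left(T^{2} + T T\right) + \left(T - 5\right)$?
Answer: $\frac{1}{257808} \approx 3.8789 \cdot 10^{-6}$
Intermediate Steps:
$Q{\left(A \right)} = \frac{9}{2}$ ($Q{\left(A \right)} = \frac{1}{2} \cdot 9 = \frac{9}{2}$)
$v{\left(T \right)} = 45 - 18 T^{2} - 9 T$ ($v{\left(T \right)} = - 9 \left(\left(T^{2} + T T\right) + \left(T - 5\right)\right) = - 9 \left(\left(T^{2} + T^{2}\right) + \left(T - 5\right)\right) = - 9 \left(2 T^{2} + \left(-5 + T\right)\right) = - 9 \left(-5 + T + 2 T^{2}\right) = 45 - 18 T^{2} - 9 T$)
$K{\left(g,L \right)} = g \left(-2 + L\right)$ ($K{\left(g,L \right)} = \left(-2 + L\right) g = g \left(-2 + L\right)$)
$W{\left(G,n \right)} = 288 - 145 n$ ($W{\left(G,n \right)} = \left(45 - 18 \cdot 3^{2} - 27\right) \left(-2 + n\right) - n = \left(45 - 162 - 27\right) \left(-2 + n\right) - n = - 144 \left(-2 + n\right) - n = \left(288 - 144 n\right) - n = 288 - 145 n$)
$\frac{1}{W{\left(\frac{1}{Q{\left(-32 \right)} - 2324},-1776 \right)}} = \frac{1}{288 - -257520} = \frac{1}{288 + 257520} = \frac{1}{257808}$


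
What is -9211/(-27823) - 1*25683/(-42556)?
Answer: 1106561425/1184035588 ≈ 0.93457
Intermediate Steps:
-9211/(-27823) - 1*25683/(-42556) = -9211*(-1/27823) - 25683*(-1/42556) = 9211/27823 + 25683/42556 = 1106561425/1184035588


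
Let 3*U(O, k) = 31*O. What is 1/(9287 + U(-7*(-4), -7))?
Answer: 3/28729 ≈ 0.00010442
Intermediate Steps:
U(O, k) = 31*O/3 (U(O, k) = (31*O)/3 = 31*O/3)
1/(9287 + U(-7*(-4), -7)) = 1/(9287 + 31*(-7*(-4))/3) = 1/(9287 + (31/3)*28) = 1/(9287 + 868/3) = 1/(28729/3) = 3/28729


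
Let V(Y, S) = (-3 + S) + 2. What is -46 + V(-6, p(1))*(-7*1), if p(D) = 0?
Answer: -39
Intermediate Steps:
V(Y, S) = -1 + S
-46 + V(-6, p(1))*(-7*1) = -46 + (-1 + 0)*(-7*1) = -46 - 1*(-7) = -46 + 7 = -39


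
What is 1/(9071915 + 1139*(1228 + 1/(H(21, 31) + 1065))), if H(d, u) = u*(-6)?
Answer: 879/9203664692 ≈ 9.5505e-8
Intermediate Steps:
H(d, u) = -6*u
1/(9071915 + 1139*(1228 + 1/(H(21, 31) + 1065))) = 1/(9071915 + 1139*(1228 + 1/(-6*31 + 1065))) = 1/(9071915 + 1139*(1228 + 1/(-186 + 1065))) = 1/(9071915 + 1139*(1228 + 1/879)) = 1/(9071915 + 1139*(1079413/879)) = 1/(9071915 + 1229451407/879) = 1/(9203664692/879) = 879/9203664692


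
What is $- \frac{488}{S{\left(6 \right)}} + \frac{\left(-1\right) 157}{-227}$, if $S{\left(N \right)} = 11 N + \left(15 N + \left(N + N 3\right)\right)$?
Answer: $- \frac{20629}{10215} \approx -2.0195$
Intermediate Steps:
$S{\left(N \right)} = 30 N$ ($S{\left(N \right)} = 11 N + \left(15 N + \left(N + 3 N\right)\right) = 11 N + \left(15 N + 4 N\right) = 11 N + 19 N = 30 N$)
$- \frac{488}{S{\left(6 \right)}} + \frac{\left(-1\right) 157}{-227} = - \frac{488}{30 \cdot 6} + \frac{\left(-1\right) 157}{-227} = - \frac{488}{180} - - \frac{157}{227} = \left(-488\right) \frac{1}{180} + \frac{157}{227} = - \frac{122}{45} + \frac{157}{227} = - \frac{20629}{10215}$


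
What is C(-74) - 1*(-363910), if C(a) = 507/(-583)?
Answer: 212159023/583 ≈ 3.6391e+5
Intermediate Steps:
C(a) = -507/583 (C(a) = 507*(-1/583) = -507/583)
C(-74) - 1*(-363910) = -507/583 - 1*(-363910) = -507/583 + 363910 = 212159023/583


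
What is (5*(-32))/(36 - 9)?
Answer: -160/27 ≈ -5.9259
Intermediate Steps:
(5*(-32))/(36 - 9) = -160/27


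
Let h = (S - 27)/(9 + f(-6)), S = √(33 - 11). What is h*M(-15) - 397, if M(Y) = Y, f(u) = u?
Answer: -262 - 5*√22 ≈ -285.45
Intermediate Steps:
S = √22 ≈ 4.6904
h = -9 + √22/3 (h = (√22 - 27)/(9 - 6) = (-27 + √22)/3 = (-27 + √22)*(⅓) = -9 + √22/3 ≈ -7.4365)
h*M(-15) - 397 = (-9 + √22/3)*(-15) - 397 = (135 - 5*√22) - 397 = -262 - 5*√22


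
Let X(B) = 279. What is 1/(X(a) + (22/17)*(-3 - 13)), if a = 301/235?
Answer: 17/4391 ≈ 0.0038716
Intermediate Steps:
a = 301/235 (a = 301*(1/235) = 301/235 ≈ 1.2809)
1/(X(a) + (22/17)*(-3 - 13)) = 1/(279 + (22/17)*(-3 - 13)) = 1/(279 + (22*(1/17))*(-16)) = 1/(279 + (22/17)*(-16)) = 1/(279 - 352/17) = 1/(4391/17) = 17/4391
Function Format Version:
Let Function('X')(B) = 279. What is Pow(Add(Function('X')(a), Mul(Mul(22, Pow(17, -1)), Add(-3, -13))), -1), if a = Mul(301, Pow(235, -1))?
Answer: Rational(17, 4391) ≈ 0.0038716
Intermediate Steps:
a = Rational(301, 235) (a = Mul(301, Rational(1, 235)) = Rational(301, 235) ≈ 1.2809)
Pow(Add(Function('X')(a), Mul(Mul(22, Pow(17, -1)), Add(-3, -13))), -1) = Pow(Add(279, Mul(Mul(22, Pow(17, -1)), Add(-3, -13))), -1) = Pow(Add(279, Mul(Mul(22, Rational(1, 17)), -16)), -1) = Pow(Add(279, Mul(Rational(22, 17), -16)), -1) = Pow(Add(279, Rational(-352, 17)), -1) = Pow(Rational(4391, 17), -1) = Rational(17, 4391)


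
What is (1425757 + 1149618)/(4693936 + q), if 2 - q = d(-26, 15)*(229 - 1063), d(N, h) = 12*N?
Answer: 515075/886746 ≈ 0.58086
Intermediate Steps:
q = -260206 (q = 2 - 12*(-26)*(229 - 1063) = 2 - (-312)*(-834) = 2 - 1*260208 = 2 - 260208 = -260206)
(1425757 + 1149618)/(4693936 + q) = (1425757 + 1149618)/(4693936 - 260206) = 2575375/4433730 = 2575375*(1/4433730) = 515075/886746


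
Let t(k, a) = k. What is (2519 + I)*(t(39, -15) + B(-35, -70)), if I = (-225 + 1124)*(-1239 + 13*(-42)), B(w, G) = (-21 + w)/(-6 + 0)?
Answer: -232318420/3 ≈ -7.7439e+7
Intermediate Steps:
B(w, G) = 7/2 - w/6 (B(w, G) = (-21 + w)/(-6) = (-21 + w)*(-1/6) = 7/2 - w/6)
I = -1604715 (I = 899*(-1239 - 546) = 899*(-1785) = -1604715)
(2519 + I)*(t(39, -15) + B(-35, -70)) = (2519 - 1604715)*(39 + (7/2 - 1/6*(-35))) = -1602196*(39 + (7/2 + 35/6)) = -1602196*(39 + 28/3) = -1602196*145/3 = -232318420/3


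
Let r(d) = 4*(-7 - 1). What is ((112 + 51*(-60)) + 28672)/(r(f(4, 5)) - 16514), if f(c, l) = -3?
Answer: -12862/8273 ≈ -1.5547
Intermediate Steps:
r(d) = -32 (r(d) = 4*(-8) = -32)
((112 + 51*(-60)) + 28672)/(r(f(4, 5)) - 16514) = ((112 + 51*(-60)) + 28672)/(-32 - 16514) = ((112 - 3060) + 28672)/(-16546) = (-2948 + 28672)*(-1/16546) = 25724*(-1/16546) = -12862/8273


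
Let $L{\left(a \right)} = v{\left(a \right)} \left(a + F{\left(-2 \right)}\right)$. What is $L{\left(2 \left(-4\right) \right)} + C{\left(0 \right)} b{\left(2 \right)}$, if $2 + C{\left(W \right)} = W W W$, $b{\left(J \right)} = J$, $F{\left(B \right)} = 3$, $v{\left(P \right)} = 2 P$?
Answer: $76$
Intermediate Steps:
$C{\left(W \right)} = -2 + W^{3}$ ($C{\left(W \right)} = -2 + W W W = -2 + W^{2} W = -2 + W^{3}$)
$L{\left(a \right)} = 2 a \left(3 + a\right)$ ($L{\left(a \right)} = 2 a \left(a + 3\right) = 2 a \left(3 + a\right)$)
$L{\left(2 \left(-4\right) \right)} + C{\left(0 \right)} b{\left(2 \right)} = 2 \cdot 2 \left(-4\right) \left(3 + 2 \left(-4\right)\right) + \left(-2 + 0^{3}\right) 2 = 2 \left(-8\right) \left(3 - 8\right) + \left(-2 + 0\right) 2 = 2 \left(-8\right) \left(-5\right) - 4 = 80 - 4 = 76$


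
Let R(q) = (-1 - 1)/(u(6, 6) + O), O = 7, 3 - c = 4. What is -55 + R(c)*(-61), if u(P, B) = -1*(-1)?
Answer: -159/4 ≈ -39.750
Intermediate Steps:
c = -1 (c = 3 - 1*4 = 3 - 4 = -1)
u(P, B) = 1
R(q) = -¼ (R(q) = (-1 - 1)/(1 + 7) = -2/8 = -2*⅛ = -¼)
-55 + R(c)*(-61) = -55 - ¼*(-61) = -55 + 61/4 = -159/4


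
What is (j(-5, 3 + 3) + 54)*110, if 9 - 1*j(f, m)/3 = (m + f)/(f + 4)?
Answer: 9240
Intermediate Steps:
j(f, m) = 27 - 3*(f + m)/(4 + f) (j(f, m) = 27 - 3*(m + f)/(f + 4) = 27 - 3*(f + m)/(4 + f))
(j(-5, 3 + 3) + 54)*110 = (3*(36 - (3 + 3) + 8*(-5))/(4 - 5) + 54)*110 = (3*(36 - 1*6 - 40)/(-1) + 54)*110 = (3*(-1)*(36 - 6 - 40) + 54)*110 = (3*(-1)*(-10) + 54)*110 = (30 + 54)*110 = 84*110 = 9240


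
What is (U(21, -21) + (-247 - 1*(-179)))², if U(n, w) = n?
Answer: 2209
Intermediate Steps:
(U(21, -21) + (-247 - 1*(-179)))² = (21 + (-247 - 1*(-179)))² = (21 + (-247 + 179))² = (21 - 68)² = (-47)² = 2209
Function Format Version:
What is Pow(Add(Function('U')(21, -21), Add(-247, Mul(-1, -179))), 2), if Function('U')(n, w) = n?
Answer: 2209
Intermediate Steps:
Pow(Add(Function('U')(21, -21), Add(-247, Mul(-1, -179))), 2) = Pow(Add(21, Add(-247, Mul(-1, -179))), 2) = Pow(Add(21, Add(-247, 179)), 2) = Pow(Add(21, -68), 2) = Pow(-47, 2) = 2209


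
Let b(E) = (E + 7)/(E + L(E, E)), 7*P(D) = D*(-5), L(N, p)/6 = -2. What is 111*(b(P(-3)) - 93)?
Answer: -239797/23 ≈ -10426.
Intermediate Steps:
L(N, p) = -12 (L(N, p) = 6*(-2) = -12)
P(D) = -5*D/7 (P(D) = (D*(-5))/7 = (-5*D)/7 = -5*D/7)
b(E) = (7 + E)/(-12 + E) (b(E) = (E + 7)/(E - 12) = (7 + E)/(-12 + E))
111*(b(P(-3)) - 93) = 111*((7 - 5/7*(-3))/(-12 - 5/7*(-3)) - 93) = 111*((7 + 15/7)/(-12 + 15/7) - 93) = 111*((64/7)/(-69/7) - 93) = 111*(-7/69*64/7 - 93) = 111*(-64/69 - 93) = 111*(-6481/69) = -239797/23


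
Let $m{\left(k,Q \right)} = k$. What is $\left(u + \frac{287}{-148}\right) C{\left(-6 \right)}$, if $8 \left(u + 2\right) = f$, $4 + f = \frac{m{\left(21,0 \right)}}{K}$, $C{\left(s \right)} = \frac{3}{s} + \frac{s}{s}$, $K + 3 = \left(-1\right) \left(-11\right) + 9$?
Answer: $- \frac{21561}{10064} \approx -2.1424$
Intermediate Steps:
$K = 17$ ($K = -3 + \left(\left(-1\right) \left(-11\right) + 9\right) = -3 + \left(11 + 9\right) = -3 + 20 = 17$)
$C{\left(s \right)} = 1 + \frac{3}{s}$ ($C{\left(s \right)} = \frac{3}{s} + 1 = 1 + \frac{3}{s}$)
$f = - \frac{47}{17}$ ($f = -4 + \frac{21}{17} = - \frac{47}{17} \approx -2.7647$)
$u = - \frac{319}{136}$ ($u = -2 + \frac{1}{8} \left(- \frac{47}{17}\right) = -2 - \frac{47}{136} = - \frac{319}{136} \approx -2.3456$)
$\left(u + \frac{287}{-148}\right) C{\left(-6 \right)} = \left(- \frac{319}{136} + \frac{287}{-148}\right) \frac{3 - 6}{-6} = \left(- \frac{319}{136} + 287 \left(- \frac{1}{148}\right)\right) \left(\left(- \frac{1}{6}\right) \left(-3\right)\right) = \left(- \frac{319}{136} - \frac{287}{148}\right) \frac{1}{2} = \left(- \frac{21561}{5032}\right) \frac{1}{2} = - \frac{21561}{10064}$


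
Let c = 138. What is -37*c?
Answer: -5106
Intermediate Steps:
-37*c = -37*138 = -5106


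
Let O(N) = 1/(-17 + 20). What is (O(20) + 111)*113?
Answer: 37742/3 ≈ 12581.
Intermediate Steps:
O(N) = 1/3
(O(20) + 111)*113 = (1/3 + 111)*113 = (334/3)*113 = 37742/3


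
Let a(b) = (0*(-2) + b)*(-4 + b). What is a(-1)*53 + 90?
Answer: 355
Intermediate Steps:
a(b) = b*(-4 + b) (a(b) = (0 + b)*(-4 + b) = b*(-4 + b))
a(-1)*53 + 90 = -(-4 - 1)*53 + 90 = -1*(-5)*53 + 90 = 5*53 + 90 = 265 + 90 = 355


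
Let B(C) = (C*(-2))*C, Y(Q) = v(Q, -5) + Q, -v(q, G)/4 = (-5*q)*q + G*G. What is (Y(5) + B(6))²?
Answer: 110889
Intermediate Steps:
v(q, G) = -4*G² + 20*q² (v(q, G) = -4*((-5*q)*q + G*G) = -4*(-5*q² + G²) = -4*(G² - 5*q²) = -4*G² + 20*q²)
Y(Q) = -100 + Q + 20*Q² (Y(Q) = (-4*(-5)² + 20*Q²) + Q = (-4*25 + 20*Q²) + Q = (-100 + 20*Q²) + Q = -100 + Q + 20*Q²)
B(C) = -2*C² (B(C) = (-2*C)*C = -2*C²)
(Y(5) + B(6))² = ((-100 + 5 + 20*5²) - 2*6²)² = ((-100 + 5 + 20*25) - 2*36)² = ((-100 + 5 + 500) - 72)² = (405 - 72)² = 333² = 110889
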